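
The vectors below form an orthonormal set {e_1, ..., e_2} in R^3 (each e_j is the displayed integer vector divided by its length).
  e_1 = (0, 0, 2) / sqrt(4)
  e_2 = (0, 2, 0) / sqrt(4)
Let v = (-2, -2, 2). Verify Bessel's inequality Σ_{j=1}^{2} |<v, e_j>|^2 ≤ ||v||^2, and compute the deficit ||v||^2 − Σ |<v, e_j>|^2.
Σ |<v, e_j>|^2 = 8; ||v||^2 = 12; deficit = 4

Write each e_j = u_j / sqrt(<u_j, u_j>) where u_j is the displayed integer vector. Then <v, e_j> = <v, u_j> / sqrt(<u_j, u_j>), so |<v, e_j>|^2 = <v, u_j>^2 / <u_j, u_j>.
Coefficients: <v, e_1> = 4/sqrt(4), <v, e_2> = -4/sqrt(4).
Square and sum: Σ |<v, e_j>|^2 = 8.
Compute ||v||^2 = v·v = 12.
Deficit = 12 − 8 = 4 ≥ 0, confirming Bessel's inequality. (The deficit equals ||v − Σ <v,e_j> e_j||^2, the squared distance from v to span{e_j}.)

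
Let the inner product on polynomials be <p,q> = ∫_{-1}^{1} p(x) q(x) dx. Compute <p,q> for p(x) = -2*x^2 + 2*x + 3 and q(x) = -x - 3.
<p,q> = -46/3

Expand the product: p(x)·q(x) = 2*x^3 + 4*x^2 - 9*x - 9.
∫_{-1}^{1} of each monomial x^k gives [2/(k+1) if k even, 0 if k odd]. Integrating term-by-term (or equivalently evaluating the antiderivative F(x) = x^4/2 + 4*x^3/3 - 9*x^2/2 - 9*x at the endpoints):
  F(1) − F(−1) = -35/3 − (11/3) = -46/3.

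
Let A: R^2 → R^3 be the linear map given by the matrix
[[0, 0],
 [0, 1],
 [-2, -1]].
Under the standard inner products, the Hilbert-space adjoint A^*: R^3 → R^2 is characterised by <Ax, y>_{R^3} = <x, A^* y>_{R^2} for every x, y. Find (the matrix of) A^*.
A^* = A^T =
[[0, 0, -2],
 [0, 1, -1]]

For real matrices with standard dot products, the defining identity <Ax, y> = <x, A^* y> gives (Ax)^T y = x^T (A^*) y, i.e. x^T A^T y = x^T (A^*) y. Since this holds for all x, y, we must have A^* = A^T. Therefore
A^* =
[[0, 0, -2],
 [0, 1, -1]].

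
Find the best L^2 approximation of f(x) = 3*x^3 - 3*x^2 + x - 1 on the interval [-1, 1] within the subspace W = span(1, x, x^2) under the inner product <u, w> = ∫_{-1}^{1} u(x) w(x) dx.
g(x) = -3*x^2 + 14*x/5 - 1

The best approximation g ∈ W is the orthogonal projection of f onto W. Writing g = a_0 + a_1 x + a_2 x^2, the coefficients solve the normal equations G · a = b where
  G_{ij} = <φ_i, φ_j> and b_i = <f, φ_i>, with φ_0 = 1, φ_1 = x, φ_2 = x^2.
G =
  [2, 0, 2/3]
  [0, 2/3, 0]
  [2/3, 0, 2/5],
b = (-4, 28/15, -28/15).
Solving gives a_0 = -1, a_1 = 14/5, a_2 = -3, so
  g(x) = -3*x^2 + 14*x/5 - 1.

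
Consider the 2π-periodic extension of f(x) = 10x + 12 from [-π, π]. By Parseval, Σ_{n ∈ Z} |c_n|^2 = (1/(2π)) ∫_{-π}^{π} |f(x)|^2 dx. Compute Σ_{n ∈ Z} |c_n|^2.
Σ |c_n|^2 = 100π^2/3 + 144

Expand and integrate term by term over [-π, π]:
  ∫ (10x)^2 dx = 100·(2π^3/3); ∫ 2·10·(12)·x dx = 0 (odd integrand); ∫ 12^2 dx = 144·2π.
So (1/(2π)) ∫_{-π}^{π} (10x + 12)^2 dx = 100π^2/3 + 144 = 100π^2/3 + 144.
Parseval ⇒ Σ |c_n|^2 = 100π^2/3 + 144.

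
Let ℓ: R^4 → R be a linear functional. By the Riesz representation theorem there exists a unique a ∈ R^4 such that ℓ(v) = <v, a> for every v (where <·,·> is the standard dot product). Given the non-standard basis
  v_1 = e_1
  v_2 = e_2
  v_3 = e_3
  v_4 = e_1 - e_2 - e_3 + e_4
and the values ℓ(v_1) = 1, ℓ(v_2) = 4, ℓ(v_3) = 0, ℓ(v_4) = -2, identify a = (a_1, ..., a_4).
a = (1, 4, 0, 1)

Write a = (a_1, ..., a_4) in the standard basis. For each basis vector v_i, ℓ(v_i) = <v_i, a> is a linear equation in the a_j's. Collect the n equations into a matrix system V a = ℓ, where row i of V is v_i (expressed in the standard basis). Since V is invertible (lower-triangular with 1s on the diagonal, up to permutation), solve by back-substitution:
  V =
[[1, 0, 0, 0],
 [0, 1, 0, 0],
 [0, 0, 1, 0],
 [1, -1, -1, 1]]
  V a = (1, 4, 0, -2)
Solving gives a = (1, 4, 0, 1).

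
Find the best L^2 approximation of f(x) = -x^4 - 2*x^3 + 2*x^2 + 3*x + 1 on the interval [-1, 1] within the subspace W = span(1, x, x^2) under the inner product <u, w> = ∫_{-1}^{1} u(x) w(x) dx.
g(x) = 8*x^2/7 + 9*x/5 + 38/35

The best approximation g ∈ W is the orthogonal projection of f onto W. Writing g = a_0 + a_1 x + a_2 x^2, the coefficients solve the normal equations G · a = b where
  G_{ij} = <φ_i, φ_j> and b_i = <f, φ_i>, with φ_0 = 1, φ_1 = x, φ_2 = x^2.
G =
  [2, 0, 2/3]
  [0, 2/3, 0]
  [2/3, 0, 2/5],
b = (44/15, 6/5, 124/105).
Solving gives a_0 = 38/35, a_1 = 9/5, a_2 = 8/7, so
  g(x) = 8*x^2/7 + 9*x/5 + 38/35.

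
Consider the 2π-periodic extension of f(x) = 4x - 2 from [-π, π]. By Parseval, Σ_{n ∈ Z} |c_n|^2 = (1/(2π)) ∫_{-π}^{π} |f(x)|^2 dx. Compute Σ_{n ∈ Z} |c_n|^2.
Σ |c_n|^2 = 16π^2/3 + 4

Expand and integrate term by term over [-π, π]:
  ∫ (4x)^2 dx = 16·(2π^3/3); ∫ 2·4·(-2)·x dx = 0 (odd integrand); ∫ (-2)^2 dx = 4·2π.
So (1/(2π)) ∫_{-π}^{π} (4x - 2)^2 dx = 16π^2/3 + 4 = 16π^2/3 + 4.
Parseval ⇒ Σ |c_n|^2 = 16π^2/3 + 4.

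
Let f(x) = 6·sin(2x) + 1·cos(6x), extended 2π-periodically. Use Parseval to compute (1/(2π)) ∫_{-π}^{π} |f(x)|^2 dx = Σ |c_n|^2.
Σ |c_n|^2 = 37/2

Expand |f|^2 and use orthogonality of {sin(nx), cos(mx)} on [-π, π]:
  ∫_{-π}^{π} sin(nx)^2 dx = π, ∫ cos(mx)^2 dx = π, and cross terms integrate to 0.
So ∫_{-π}^{π} f(x)^2 dx = 6^2 · π + 1^2 · π = (36 + 1)π.
Divide by 2π: (36 + 1)/2 = 37/2.
By Parseval, this equals Σ |c_n|^2.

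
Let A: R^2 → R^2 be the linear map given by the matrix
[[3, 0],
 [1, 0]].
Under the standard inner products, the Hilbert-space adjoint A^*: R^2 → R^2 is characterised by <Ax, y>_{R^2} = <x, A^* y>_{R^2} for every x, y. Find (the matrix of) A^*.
A^* = A^T =
[[3, 1],
 [0, 0]]

For real matrices with standard dot products, the defining identity <Ax, y> = <x, A^* y> gives (Ax)^T y = x^T (A^*) y, i.e. x^T A^T y = x^T (A^*) y. Since this holds for all x, y, we must have A^* = A^T. Therefore
A^* =
[[3, 1],
 [0, 0]].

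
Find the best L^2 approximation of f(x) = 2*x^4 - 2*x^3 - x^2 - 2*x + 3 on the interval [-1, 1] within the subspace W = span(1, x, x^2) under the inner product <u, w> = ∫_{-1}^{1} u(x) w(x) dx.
g(x) = 5*x^2/7 - 16*x/5 + 99/35

The best approximation g ∈ W is the orthogonal projection of f onto W. Writing g = a_0 + a_1 x + a_2 x^2, the coefficients solve the normal equations G · a = b where
  G_{ij} = <φ_i, φ_j> and b_i = <f, φ_i>, with φ_0 = 1, φ_1 = x, φ_2 = x^2.
G =
  [2, 0, 2/3]
  [0, 2/3, 0]
  [2/3, 0, 2/5],
b = (92/15, -32/15, 76/35).
Solving gives a_0 = 99/35, a_1 = -16/5, a_2 = 5/7, so
  g(x) = 5*x^2/7 - 16*x/5 + 99/35.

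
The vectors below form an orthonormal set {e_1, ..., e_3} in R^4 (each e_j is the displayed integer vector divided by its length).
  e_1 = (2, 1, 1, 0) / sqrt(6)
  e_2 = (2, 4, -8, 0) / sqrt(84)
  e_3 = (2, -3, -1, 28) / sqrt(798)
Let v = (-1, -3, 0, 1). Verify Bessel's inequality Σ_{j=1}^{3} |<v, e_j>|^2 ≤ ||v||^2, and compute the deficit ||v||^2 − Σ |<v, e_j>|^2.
Σ |<v, e_j>|^2 = 458/57; ||v||^2 = 11; deficit = 169/57

Write each e_j = u_j / sqrt(<u_j, u_j>) where u_j is the displayed integer vector. Then <v, e_j> = <v, u_j> / sqrt(<u_j, u_j>), so |<v, e_j>|^2 = <v, u_j>^2 / <u_j, u_j>.
Coefficients: <v, e_1> = -5/sqrt(6), <v, e_2> = -14/sqrt(84), <v, e_3> = 35/sqrt(798).
Square and sum: Σ |<v, e_j>|^2 = 458/57.
Compute ||v||^2 = v·v = 11.
Deficit = 11 − 458/57 = 169/57 ≥ 0, confirming Bessel's inequality. (The deficit equals ||v − Σ <v,e_j> e_j||^2, the squared distance from v to span{e_j}.)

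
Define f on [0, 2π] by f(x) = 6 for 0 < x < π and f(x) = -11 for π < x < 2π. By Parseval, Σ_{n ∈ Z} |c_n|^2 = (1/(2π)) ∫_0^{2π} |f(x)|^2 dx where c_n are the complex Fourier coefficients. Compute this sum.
Σ |c_n|^2 = 157/2

Parseval equates the L^2 energy of f (normalised by 1/(2π)) with the ℓ^2 sum of its Fourier coefficients: (1/(2π)) ∫_0^{2π} |f|^2 = Σ |c_n|^2.
Compute the left side: (1/(2π)) [∫_0^π 6^2 dx + ∫_π^{2π} (-11)^2 dx] = (1/(2π)) · (36π + 121π) = (36 + 121)/2 = 157/2.
So Σ_{n ∈ Z} |c_n|^2 = 157/2.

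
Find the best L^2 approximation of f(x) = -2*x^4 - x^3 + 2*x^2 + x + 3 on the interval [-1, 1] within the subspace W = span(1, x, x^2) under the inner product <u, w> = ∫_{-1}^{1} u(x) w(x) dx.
g(x) = 2*x^2/7 + 2*x/5 + 111/35

The best approximation g ∈ W is the orthogonal projection of f onto W. Writing g = a_0 + a_1 x + a_2 x^2, the coefficients solve the normal equations G · a = b where
  G_{ij} = <φ_i, φ_j> and b_i = <f, φ_i>, with φ_0 = 1, φ_1 = x, φ_2 = x^2.
G =
  [2, 0, 2/3]
  [0, 2/3, 0]
  [2/3, 0, 2/5],
b = (98/15, 4/15, 78/35).
Solving gives a_0 = 111/35, a_1 = 2/5, a_2 = 2/7, so
  g(x) = 2*x^2/7 + 2*x/5 + 111/35.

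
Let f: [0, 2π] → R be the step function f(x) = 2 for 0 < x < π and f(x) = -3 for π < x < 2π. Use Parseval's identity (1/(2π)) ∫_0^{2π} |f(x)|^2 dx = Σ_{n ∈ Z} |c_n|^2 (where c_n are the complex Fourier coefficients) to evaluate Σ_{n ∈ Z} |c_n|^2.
Σ |c_n|^2 = 13/2

Parseval equates the L^2 energy of f (normalised by 1/(2π)) with the ℓ^2 sum of its Fourier coefficients: (1/(2π)) ∫_0^{2π} |f|^2 = Σ |c_n|^2.
Compute the left side: (1/(2π)) [∫_0^π 2^2 dx + ∫_π^{2π} (-3)^2 dx] = (1/(2π)) · (4π + 9π) = (4 + 9)/2 = 13/2.
So Σ_{n ∈ Z} |c_n|^2 = 13/2.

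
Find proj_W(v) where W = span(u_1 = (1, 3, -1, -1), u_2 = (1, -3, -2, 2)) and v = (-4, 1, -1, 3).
proj_W(v) = (-29/76, -51/76, 35/76, 11/76)

Set up U = [u_1 | ... | u_2] ∈ R^(4×2). The projector onto W = col(U) is P = U (U^T U)^(-1) U^T.
Compute U^T U =
  [12, -8]
  [-8, 18],
and U^T v = (-3, 1).
Solve U^T U · c = U^T v for the coefficients: c = (-23/76, -3/38). The projection is proj_W(v) = U c.
Check: (v - proj_W(v)) · u_1 = 0  (should be 0).
Check: (v - proj_W(v)) · u_2 = 0  (should be 0).
Result: proj_W(v) = (-29/76, -51/76, 35/76, 11/76).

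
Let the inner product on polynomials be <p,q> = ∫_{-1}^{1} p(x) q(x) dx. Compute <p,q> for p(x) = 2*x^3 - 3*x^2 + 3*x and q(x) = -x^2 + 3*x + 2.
<p,q> = 28/5

Expand the product: p(x)·q(x) = -2*x^5 + 9*x^4 - 8*x^3 + 3*x^2 + 6*x.
∫_{-1}^{1} of each monomial x^k gives [2/(k+1) if k even, 0 if k odd]. Integrating term-by-term (or equivalently evaluating the antiderivative F(x) = -x^6/3 + 9*x^5/5 - 2*x^4 + x^3 + 3*x^2 at the endpoints):
  F(1) − F(−1) = 52/15 − (-32/15) = 28/5.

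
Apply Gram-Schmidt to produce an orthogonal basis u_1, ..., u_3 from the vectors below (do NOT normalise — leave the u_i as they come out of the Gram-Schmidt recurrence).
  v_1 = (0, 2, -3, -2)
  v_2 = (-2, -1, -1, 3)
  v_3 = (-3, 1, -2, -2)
Orthogonal basis:
  u_1 = (0, 2, -3, -2)
  u_2 = (-2, -7/17, -32/17, 41/17)
  u_3 = (-268/115, -63/230, 86/115, -321/230)

Apply the Gram-Schmidt recurrence
  u_1 = v_1
  u_i = v_i − Σ_{j<i} ((v_i · u_j) / (u_j · u_j)) · u_j.

Step by step this gives:
  u_1 = (0, 2, -3, -2)
  u_2 = (-2, -7/17, -32/17, 41/17)
  u_3 = (-268/115, -63/230, 86/115, -321/230)

Orthogonality check:
  u_2 · u_1 = 0 (should be 0)
  u_3 · u_1 = 0 (should be 0)
  u_3 · u_2 = 0 (should be 0)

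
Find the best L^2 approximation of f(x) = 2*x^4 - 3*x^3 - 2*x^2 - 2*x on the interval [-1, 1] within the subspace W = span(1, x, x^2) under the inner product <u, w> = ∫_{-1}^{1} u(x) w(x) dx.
g(x) = -2*x^2/7 - 19*x/5 - 6/35

The best approximation g ∈ W is the orthogonal projection of f onto W. Writing g = a_0 + a_1 x + a_2 x^2, the coefficients solve the normal equations G · a = b where
  G_{ij} = <φ_i, φ_j> and b_i = <f, φ_i>, with φ_0 = 1, φ_1 = x, φ_2 = x^2.
G =
  [2, 0, 2/3]
  [0, 2/3, 0]
  [2/3, 0, 2/5],
b = (-8/15, -38/15, -8/35).
Solving gives a_0 = -6/35, a_1 = -19/5, a_2 = -2/7, so
  g(x) = -2*x^2/7 - 19*x/5 - 6/35.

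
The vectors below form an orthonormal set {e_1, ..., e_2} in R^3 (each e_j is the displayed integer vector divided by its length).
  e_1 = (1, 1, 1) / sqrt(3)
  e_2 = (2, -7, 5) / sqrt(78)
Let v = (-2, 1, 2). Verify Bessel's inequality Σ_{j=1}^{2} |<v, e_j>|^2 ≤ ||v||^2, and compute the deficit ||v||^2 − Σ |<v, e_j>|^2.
Σ |<v, e_j>|^2 = 9/26; ||v||^2 = 9; deficit = 225/26

Write each e_j = u_j / sqrt(<u_j, u_j>) where u_j is the displayed integer vector. Then <v, e_j> = <v, u_j> / sqrt(<u_j, u_j>), so |<v, e_j>|^2 = <v, u_j>^2 / <u_j, u_j>.
Coefficients: <v, e_1> = 1/sqrt(3), <v, e_2> = -1/sqrt(78).
Square and sum: Σ |<v, e_j>|^2 = 9/26.
Compute ||v||^2 = v·v = 9.
Deficit = 9 − 9/26 = 225/26 ≥ 0, confirming Bessel's inequality. (The deficit equals ||v − Σ <v,e_j> e_j||^2, the squared distance from v to span{e_j}.)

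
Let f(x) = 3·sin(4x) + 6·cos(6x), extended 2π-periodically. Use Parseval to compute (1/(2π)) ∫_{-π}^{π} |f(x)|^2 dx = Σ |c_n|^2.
Σ |c_n|^2 = 45/2

Expand |f|^2 and use orthogonality of {sin(nx), cos(mx)} on [-π, π]:
  ∫_{-π}^{π} sin(nx)^2 dx = π, ∫ cos(mx)^2 dx = π, and cross terms integrate to 0.
So ∫_{-π}^{π} f(x)^2 dx = 3^2 · π + 6^2 · π = (9 + 36)π.
Divide by 2π: (9 + 36)/2 = 45/2.
By Parseval, this equals Σ |c_n|^2.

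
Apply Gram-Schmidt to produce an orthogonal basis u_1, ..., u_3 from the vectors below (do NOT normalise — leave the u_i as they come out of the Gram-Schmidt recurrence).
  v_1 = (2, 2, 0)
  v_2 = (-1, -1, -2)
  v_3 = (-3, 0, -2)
Orthogonal basis:
  u_1 = (2, 2, 0)
  u_2 = (0, 0, -2)
  u_3 = (-3/2, 3/2, 0)

Apply the Gram-Schmidt recurrence
  u_1 = v_1
  u_i = v_i − Σ_{j<i} ((v_i · u_j) / (u_j · u_j)) · u_j.

Step by step this gives:
  u_1 = (2, 2, 0)
  u_2 = (0, 0, -2)
  u_3 = (-3/2, 3/2, 0)

Orthogonality check:
  u_2 · u_1 = 0 (should be 0)
  u_3 · u_1 = 0 (should be 0)
  u_3 · u_2 = 0 (should be 0)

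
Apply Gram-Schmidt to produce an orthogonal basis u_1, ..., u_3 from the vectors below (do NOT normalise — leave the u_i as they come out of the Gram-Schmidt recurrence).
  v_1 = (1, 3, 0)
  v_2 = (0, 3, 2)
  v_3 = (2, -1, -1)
Orthogonal basis:
  u_1 = (1, 3, 0)
  u_2 = (-9/10, 3/10, 2)
  u_3 = (66/49, -22/49, 33/49)

Apply the Gram-Schmidt recurrence
  u_1 = v_1
  u_i = v_i − Σ_{j<i} ((v_i · u_j) / (u_j · u_j)) · u_j.

Step by step this gives:
  u_1 = (1, 3, 0)
  u_2 = (-9/10, 3/10, 2)
  u_3 = (66/49, -22/49, 33/49)

Orthogonality check:
  u_2 · u_1 = 0 (should be 0)
  u_3 · u_1 = 0 (should be 0)
  u_3 · u_2 = 0 (should be 0)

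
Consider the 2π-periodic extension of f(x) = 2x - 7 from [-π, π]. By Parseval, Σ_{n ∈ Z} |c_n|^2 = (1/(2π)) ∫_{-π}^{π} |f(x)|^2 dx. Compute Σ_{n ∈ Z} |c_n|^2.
Σ |c_n|^2 = 4π^2/3 + 49

Expand and integrate term by term over [-π, π]:
  ∫ (2x)^2 dx = 4·(2π^3/3); ∫ 2·2·(-7)·x dx = 0 (odd integrand); ∫ (-7)^2 dx = 49·2π.
So (1/(2π)) ∫_{-π}^{π} (2x - 7)^2 dx = 4π^2/3 + 49 = 4π^2/3 + 49.
Parseval ⇒ Σ |c_n|^2 = 4π^2/3 + 49.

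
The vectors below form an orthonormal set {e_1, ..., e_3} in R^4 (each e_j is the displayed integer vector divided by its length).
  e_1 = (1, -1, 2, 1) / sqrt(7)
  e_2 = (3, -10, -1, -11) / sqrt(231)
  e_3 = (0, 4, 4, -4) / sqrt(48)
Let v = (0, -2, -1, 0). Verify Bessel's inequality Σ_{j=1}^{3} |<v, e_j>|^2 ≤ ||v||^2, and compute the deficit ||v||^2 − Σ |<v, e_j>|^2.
Σ |<v, e_j>|^2 = 54/11; ||v||^2 = 5; deficit = 1/11

Write each e_j = u_j / sqrt(<u_j, u_j>) where u_j is the displayed integer vector. Then <v, e_j> = <v, u_j> / sqrt(<u_j, u_j>), so |<v, e_j>|^2 = <v, u_j>^2 / <u_j, u_j>.
Coefficients: <v, e_1> = 0/sqrt(7), <v, e_2> = 21/sqrt(231), <v, e_3> = -12/sqrt(48).
Square and sum: Σ |<v, e_j>|^2 = 54/11.
Compute ||v||^2 = v·v = 5.
Deficit = 5 − 54/11 = 1/11 ≥ 0, confirming Bessel's inequality. (The deficit equals ||v − Σ <v,e_j> e_j||^2, the squared distance from v to span{e_j}.)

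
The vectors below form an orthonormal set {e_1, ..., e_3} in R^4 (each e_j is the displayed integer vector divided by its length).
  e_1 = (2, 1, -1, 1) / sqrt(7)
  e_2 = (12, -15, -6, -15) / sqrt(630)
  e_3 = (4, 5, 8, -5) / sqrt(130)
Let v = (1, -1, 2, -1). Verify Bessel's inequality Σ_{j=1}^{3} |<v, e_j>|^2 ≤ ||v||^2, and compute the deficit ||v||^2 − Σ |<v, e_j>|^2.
Σ |<v, e_j>|^2 = 66/13; ||v||^2 = 7; deficit = 25/13

Write each e_j = u_j / sqrt(<u_j, u_j>) where u_j is the displayed integer vector. Then <v, e_j> = <v, u_j> / sqrt(<u_j, u_j>), so |<v, e_j>|^2 = <v, u_j>^2 / <u_j, u_j>.
Coefficients: <v, e_1> = -2/sqrt(7), <v, e_2> = 30/sqrt(630), <v, e_3> = 20/sqrt(130).
Square and sum: Σ |<v, e_j>|^2 = 66/13.
Compute ||v||^2 = v·v = 7.
Deficit = 7 − 66/13 = 25/13 ≥ 0, confirming Bessel's inequality. (The deficit equals ||v − Σ <v,e_j> e_j||^2, the squared distance from v to span{e_j}.)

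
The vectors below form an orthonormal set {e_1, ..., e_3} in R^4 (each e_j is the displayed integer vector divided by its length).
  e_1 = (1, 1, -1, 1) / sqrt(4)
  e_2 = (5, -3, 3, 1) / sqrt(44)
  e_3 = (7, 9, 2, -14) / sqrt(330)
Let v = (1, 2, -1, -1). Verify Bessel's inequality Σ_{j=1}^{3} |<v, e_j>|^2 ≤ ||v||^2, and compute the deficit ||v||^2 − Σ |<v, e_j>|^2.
Σ |<v, e_j>|^2 = 209/30; ||v||^2 = 7; deficit = 1/30

Write each e_j = u_j / sqrt(<u_j, u_j>) where u_j is the displayed integer vector. Then <v, e_j> = <v, u_j> / sqrt(<u_j, u_j>), so |<v, e_j>|^2 = <v, u_j>^2 / <u_j, u_j>.
Coefficients: <v, e_1> = 3/sqrt(4), <v, e_2> = -5/sqrt(44), <v, e_3> = 37/sqrt(330).
Square and sum: Σ |<v, e_j>|^2 = 209/30.
Compute ||v||^2 = v·v = 7.
Deficit = 7 − 209/30 = 1/30 ≥ 0, confirming Bessel's inequality. (The deficit equals ||v − Σ <v,e_j> e_j||^2, the squared distance from v to span{e_j}.)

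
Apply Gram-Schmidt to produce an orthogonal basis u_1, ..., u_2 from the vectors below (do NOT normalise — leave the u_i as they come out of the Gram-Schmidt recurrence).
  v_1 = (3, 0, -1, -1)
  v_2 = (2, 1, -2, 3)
Orthogonal basis:
  u_1 = (3, 0, -1, -1)
  u_2 = (7/11, 1, -17/11, 38/11)

Apply the Gram-Schmidt recurrence
  u_1 = v_1
  u_i = v_i − Σ_{j<i} ((v_i · u_j) / (u_j · u_j)) · u_j.

Step by step this gives:
  u_1 = (3, 0, -1, -1)
  u_2 = (7/11, 1, -17/11, 38/11)

Orthogonality check:
  u_2 · u_1 = 0 (should be 0)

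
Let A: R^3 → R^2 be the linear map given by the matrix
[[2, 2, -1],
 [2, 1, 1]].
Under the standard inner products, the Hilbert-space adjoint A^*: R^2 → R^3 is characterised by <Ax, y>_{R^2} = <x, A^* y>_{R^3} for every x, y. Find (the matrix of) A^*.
A^* = A^T =
[[2, 2],
 [2, 1],
 [-1, 1]]

For real matrices with standard dot products, the defining identity <Ax, y> = <x, A^* y> gives (Ax)^T y = x^T (A^*) y, i.e. x^T A^T y = x^T (A^*) y. Since this holds for all x, y, we must have A^* = A^T. Therefore
A^* =
[[2, 2],
 [2, 1],
 [-1, 1]].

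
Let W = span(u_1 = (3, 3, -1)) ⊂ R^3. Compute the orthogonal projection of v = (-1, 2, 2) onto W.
proj_W(v) = (3/19, 3/19, -1/19)

Set up U = [u_1 | ... | u_1] ∈ R^(3×1). The projector onto W = col(U) is P = U (U^T U)^(-1) U^T.
Compute U^T U =
  [19],
and U^T v = (1).
Solve U^T U · c = U^T v for the coefficients: c = (1/19). The projection is proj_W(v) = U c.
Check: (v - proj_W(v)) · u_1 = 0  (should be 0).
Result: proj_W(v) = (3/19, 3/19, -1/19).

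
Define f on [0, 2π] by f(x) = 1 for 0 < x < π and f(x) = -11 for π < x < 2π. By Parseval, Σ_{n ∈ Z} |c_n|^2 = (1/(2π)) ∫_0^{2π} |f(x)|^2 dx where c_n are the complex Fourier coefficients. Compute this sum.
Σ |c_n|^2 = 61

Parseval equates the L^2 energy of f (normalised by 1/(2π)) with the ℓ^2 sum of its Fourier coefficients: (1/(2π)) ∫_0^{2π} |f|^2 = Σ |c_n|^2.
Compute the left side: (1/(2π)) [∫_0^π 1^2 dx + ∫_π^{2π} (-11)^2 dx] = (1/(2π)) · (1π + 121π) = (1 + 121)/2 = 61.
So Σ_{n ∈ Z} |c_n|^2 = 61.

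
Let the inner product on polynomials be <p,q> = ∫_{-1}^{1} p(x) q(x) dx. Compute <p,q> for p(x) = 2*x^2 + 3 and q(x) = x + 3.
<p,q> = 22

Expand the product: p(x)·q(x) = 2*x^3 + 6*x^2 + 3*x + 9.
∫_{-1}^{1} of each monomial x^k gives [2/(k+1) if k even, 0 if k odd]. Integrating term-by-term (or equivalently evaluating the antiderivative F(x) = x^4/2 + 2*x^3 + 3*x^2/2 + 9*x at the endpoints):
  F(1) − F(−1) = 13 − (-9) = 22.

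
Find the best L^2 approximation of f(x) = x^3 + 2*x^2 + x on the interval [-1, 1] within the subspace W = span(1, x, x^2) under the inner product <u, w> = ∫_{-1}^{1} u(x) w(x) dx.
g(x) = 2*x^2 + 8*x/5

The best approximation g ∈ W is the orthogonal projection of f onto W. Writing g = a_0 + a_1 x + a_2 x^2, the coefficients solve the normal equations G · a = b where
  G_{ij} = <φ_i, φ_j> and b_i = <f, φ_i>, with φ_0 = 1, φ_1 = x, φ_2 = x^2.
G =
  [2, 0, 2/3]
  [0, 2/3, 0]
  [2/3, 0, 2/5],
b = (4/3, 16/15, 4/5).
Solving gives a_0 = 0, a_1 = 8/5, a_2 = 2, so
  g(x) = 2*x^2 + 8*x/5.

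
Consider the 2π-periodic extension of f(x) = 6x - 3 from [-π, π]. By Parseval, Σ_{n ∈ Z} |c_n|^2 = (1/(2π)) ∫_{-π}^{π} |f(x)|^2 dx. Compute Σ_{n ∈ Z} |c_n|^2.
Σ |c_n|^2 = 12π^2 + 9

Expand and integrate term by term over [-π, π]:
  ∫ (6x)^2 dx = 36·(2π^3/3); ∫ 2·6·(-3)·x dx = 0 (odd integrand); ∫ (-3)^2 dx = 9·2π.
So (1/(2π)) ∫_{-π}^{π} (6x - 3)^2 dx = 36π^2/3 + 9 = 12π^2 + 9.
Parseval ⇒ Σ |c_n|^2 = 12π^2 + 9.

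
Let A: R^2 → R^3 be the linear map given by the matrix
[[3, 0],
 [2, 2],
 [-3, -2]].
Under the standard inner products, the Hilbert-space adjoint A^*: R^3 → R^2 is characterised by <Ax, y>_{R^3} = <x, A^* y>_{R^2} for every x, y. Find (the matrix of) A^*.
A^* = A^T =
[[3, 2, -3],
 [0, 2, -2]]

For real matrices with standard dot products, the defining identity <Ax, y> = <x, A^* y> gives (Ax)^T y = x^T (A^*) y, i.e. x^T A^T y = x^T (A^*) y. Since this holds for all x, y, we must have A^* = A^T. Therefore
A^* =
[[3, 2, -3],
 [0, 2, -2]].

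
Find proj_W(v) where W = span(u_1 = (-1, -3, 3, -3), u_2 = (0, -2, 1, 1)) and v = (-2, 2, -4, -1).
proj_W(v) = (2/11, 35/11, -41/22, -17/22)

Set up U = [u_1 | ... | u_2] ∈ R^(4×2). The projector onto W = col(U) is P = U (U^T U)^(-1) U^T.
Compute U^T U =
  [28, 6]
  [6, 6],
and U^T v = (-13, -9).
Solve U^T U · c = U^T v for the coefficients: c = (-2/11, -29/22). The projection is proj_W(v) = U c.
Check: (v - proj_W(v)) · u_1 = 0  (should be 0).
Check: (v - proj_W(v)) · u_2 = 0  (should be 0).
Result: proj_W(v) = (2/11, 35/11, -41/22, -17/22).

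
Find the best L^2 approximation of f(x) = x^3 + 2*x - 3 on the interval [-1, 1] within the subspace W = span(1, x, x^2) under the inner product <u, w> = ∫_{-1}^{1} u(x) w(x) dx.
g(x) = 13*x/5 - 3

The best approximation g ∈ W is the orthogonal projection of f onto W. Writing g = a_0 + a_1 x + a_2 x^2, the coefficients solve the normal equations G · a = b where
  G_{ij} = <φ_i, φ_j> and b_i = <f, φ_i>, with φ_0 = 1, φ_1 = x, φ_2 = x^2.
G =
  [2, 0, 2/3]
  [0, 2/3, 0]
  [2/3, 0, 2/5],
b = (-6, 26/15, -2).
Solving gives a_0 = -3, a_1 = 13/5, a_2 = 0, so
  g(x) = 13*x/5 - 3.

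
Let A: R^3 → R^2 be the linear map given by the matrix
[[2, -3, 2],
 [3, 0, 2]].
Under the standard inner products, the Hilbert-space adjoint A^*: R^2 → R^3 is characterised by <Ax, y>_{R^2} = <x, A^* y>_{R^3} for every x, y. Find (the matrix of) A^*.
A^* = A^T =
[[2, 3],
 [-3, 0],
 [2, 2]]

For real matrices with standard dot products, the defining identity <Ax, y> = <x, A^* y> gives (Ax)^T y = x^T (A^*) y, i.e. x^T A^T y = x^T (A^*) y. Since this holds for all x, y, we must have A^* = A^T. Therefore
A^* =
[[2, 3],
 [-3, 0],
 [2, 2]].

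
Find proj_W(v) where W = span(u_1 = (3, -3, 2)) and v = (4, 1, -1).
proj_W(v) = (21/22, -21/22, 7/11)

Set up U = [u_1 | ... | u_1] ∈ R^(3×1). The projector onto W = col(U) is P = U (U^T U)^(-1) U^T.
Compute U^T U =
  [22],
and U^T v = (7).
Solve U^T U · c = U^T v for the coefficients: c = (7/22). The projection is proj_W(v) = U c.
Check: (v - proj_W(v)) · u_1 = 0  (should be 0).
Result: proj_W(v) = (21/22, -21/22, 7/11).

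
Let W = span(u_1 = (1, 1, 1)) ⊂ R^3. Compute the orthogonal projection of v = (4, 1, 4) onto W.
proj_W(v) = (3, 3, 3)

Set up U = [u_1 | ... | u_1] ∈ R^(3×1). The projector onto W = col(U) is P = U (U^T U)^(-1) U^T.
Compute U^T U =
  [3],
and U^T v = (9).
Solve U^T U · c = U^T v for the coefficients: c = (3). The projection is proj_W(v) = U c.
Check: (v - proj_W(v)) · u_1 = 0  (should be 0).
Result: proj_W(v) = (3, 3, 3).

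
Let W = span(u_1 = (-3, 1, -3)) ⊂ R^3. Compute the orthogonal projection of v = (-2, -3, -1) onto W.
proj_W(v) = (-18/19, 6/19, -18/19)

Set up U = [u_1 | ... | u_1] ∈ R^(3×1). The projector onto W = col(U) is P = U (U^T U)^(-1) U^T.
Compute U^T U =
  [19],
and U^T v = (6).
Solve U^T U · c = U^T v for the coefficients: c = (6/19). The projection is proj_W(v) = U c.
Check: (v - proj_W(v)) · u_1 = 0  (should be 0).
Result: proj_W(v) = (-18/19, 6/19, -18/19).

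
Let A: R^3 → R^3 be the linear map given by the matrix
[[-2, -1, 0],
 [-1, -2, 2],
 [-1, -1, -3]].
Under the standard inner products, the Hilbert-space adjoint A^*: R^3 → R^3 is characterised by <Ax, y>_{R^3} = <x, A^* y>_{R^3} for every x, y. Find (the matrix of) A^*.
A^* = A^T =
[[-2, -1, -1],
 [-1, -2, -1],
 [0, 2, -3]]

For real matrices with standard dot products, the defining identity <Ax, y> = <x, A^* y> gives (Ax)^T y = x^T (A^*) y, i.e. x^T A^T y = x^T (A^*) y. Since this holds for all x, y, we must have A^* = A^T. Therefore
A^* =
[[-2, -1, -1],
 [-1, -2, -1],
 [0, 2, -3]].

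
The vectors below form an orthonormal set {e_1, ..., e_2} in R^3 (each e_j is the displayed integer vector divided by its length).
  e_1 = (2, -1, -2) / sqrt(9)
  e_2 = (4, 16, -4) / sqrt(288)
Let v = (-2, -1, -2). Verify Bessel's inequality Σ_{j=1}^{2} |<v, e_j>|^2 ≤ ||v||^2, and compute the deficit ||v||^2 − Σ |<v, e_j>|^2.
Σ |<v, e_j>|^2 = 1; ||v||^2 = 9; deficit = 8

Write each e_j = u_j / sqrt(<u_j, u_j>) where u_j is the displayed integer vector. Then <v, e_j> = <v, u_j> / sqrt(<u_j, u_j>), so |<v, e_j>|^2 = <v, u_j>^2 / <u_j, u_j>.
Coefficients: <v, e_1> = 1/sqrt(9), <v, e_2> = -16/sqrt(288).
Square and sum: Σ |<v, e_j>|^2 = 1.
Compute ||v||^2 = v·v = 9.
Deficit = 9 − 1 = 8 ≥ 0, confirming Bessel's inequality. (The deficit equals ||v − Σ <v,e_j> e_j||^2, the squared distance from v to span{e_j}.)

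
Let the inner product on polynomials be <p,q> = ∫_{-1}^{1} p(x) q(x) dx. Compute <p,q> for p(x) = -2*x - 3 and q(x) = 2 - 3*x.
<p,q> = -8

Expand the product: p(x)·q(x) = 6*x^2 + 5*x - 6.
∫_{-1}^{1} of each monomial x^k gives [2/(k+1) if k even, 0 if k odd]. Integrating term-by-term (or equivalently evaluating the antiderivative F(x) = 2*x^3 + 5*x^2/2 - 6*x at the endpoints):
  F(1) − F(−1) = -3/2 − (13/2) = -8.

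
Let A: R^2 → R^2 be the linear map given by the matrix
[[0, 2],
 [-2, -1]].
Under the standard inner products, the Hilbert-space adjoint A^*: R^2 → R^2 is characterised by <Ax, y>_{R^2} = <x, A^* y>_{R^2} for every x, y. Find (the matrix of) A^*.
A^* = A^T =
[[0, -2],
 [2, -1]]

For real matrices with standard dot products, the defining identity <Ax, y> = <x, A^* y> gives (Ax)^T y = x^T (A^*) y, i.e. x^T A^T y = x^T (A^*) y. Since this holds for all x, y, we must have A^* = A^T. Therefore
A^* =
[[0, -2],
 [2, -1]].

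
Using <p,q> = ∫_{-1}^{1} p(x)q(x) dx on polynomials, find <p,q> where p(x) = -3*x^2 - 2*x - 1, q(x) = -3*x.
<p,q> = 4

Expand the product: p(x)·q(x) = 9*x^3 + 6*x^2 + 3*x.
∫_{-1}^{1} of each monomial x^k gives [2/(k+1) if k even, 0 if k odd]. Integrating term-by-term (or equivalently evaluating the antiderivative F(x) = 9*x^4/4 + 2*x^3 + 3*x^2/2 at the endpoints):
  F(1) − F(−1) = 23/4 − (7/4) = 4.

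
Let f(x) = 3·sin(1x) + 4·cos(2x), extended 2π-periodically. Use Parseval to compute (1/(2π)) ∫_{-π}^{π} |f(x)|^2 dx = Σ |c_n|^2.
Σ |c_n|^2 = 25/2

Expand |f|^2 and use orthogonality of {sin(nx), cos(mx)} on [-π, π]:
  ∫_{-π}^{π} sin(nx)^2 dx = π, ∫ cos(mx)^2 dx = π, and cross terms integrate to 0.
So ∫_{-π}^{π} f(x)^2 dx = 3^2 · π + 4^2 · π = (9 + 16)π.
Divide by 2π: (9 + 16)/2 = 25/2.
By Parseval, this equals Σ |c_n|^2.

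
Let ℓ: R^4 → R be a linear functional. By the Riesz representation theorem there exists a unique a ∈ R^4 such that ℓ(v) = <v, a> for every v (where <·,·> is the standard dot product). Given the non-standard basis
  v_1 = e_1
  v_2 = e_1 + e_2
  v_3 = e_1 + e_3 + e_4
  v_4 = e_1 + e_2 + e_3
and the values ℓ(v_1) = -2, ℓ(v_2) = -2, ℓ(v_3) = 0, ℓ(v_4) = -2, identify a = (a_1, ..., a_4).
a = (-2, 0, 0, 2)

Write a = (a_1, ..., a_4) in the standard basis. For each basis vector v_i, ℓ(v_i) = <v_i, a> is a linear equation in the a_j's. Collect the n equations into a matrix system V a = ℓ, where row i of V is v_i (expressed in the standard basis). Since V is invertible (lower-triangular with 1s on the diagonal, up to permutation), solve by back-substitution:
  V =
[[1, 0, 0, 0],
 [1, 1, 0, 0],
 [1, 0, 1, 1],
 [1, 1, 1, 0]]
  V a = (-2, -2, 0, -2)
Solving gives a = (-2, 0, 0, 2).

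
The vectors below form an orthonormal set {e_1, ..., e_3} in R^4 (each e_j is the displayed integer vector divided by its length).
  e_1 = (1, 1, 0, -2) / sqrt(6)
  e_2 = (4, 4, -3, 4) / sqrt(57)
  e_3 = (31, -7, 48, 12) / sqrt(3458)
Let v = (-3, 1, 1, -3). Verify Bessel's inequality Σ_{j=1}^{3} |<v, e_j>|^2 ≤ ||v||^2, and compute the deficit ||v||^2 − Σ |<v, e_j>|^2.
Σ |<v, e_j>|^2 = 1291/91; ||v||^2 = 20; deficit = 529/91

Write each e_j = u_j / sqrt(<u_j, u_j>) where u_j is the displayed integer vector. Then <v, e_j> = <v, u_j> / sqrt(<u_j, u_j>), so |<v, e_j>|^2 = <v, u_j>^2 / <u_j, u_j>.
Coefficients: <v, e_1> = 4/sqrt(6), <v, e_2> = -23/sqrt(57), <v, e_3> = -88/sqrt(3458).
Square and sum: Σ |<v, e_j>|^2 = 1291/91.
Compute ||v||^2 = v·v = 20.
Deficit = 20 − 1291/91 = 529/91 ≥ 0, confirming Bessel's inequality. (The deficit equals ||v − Σ <v,e_j> e_j||^2, the squared distance from v to span{e_j}.)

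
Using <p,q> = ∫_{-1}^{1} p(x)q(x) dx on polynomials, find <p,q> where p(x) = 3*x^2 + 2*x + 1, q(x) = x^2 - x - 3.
<p,q> = -172/15

Expand the product: p(x)·q(x) = 3*x^4 - x^3 - 10*x^2 - 7*x - 3.
∫_{-1}^{1} of each monomial x^k gives [2/(k+1) if k even, 0 if k odd]. Integrating term-by-term (or equivalently evaluating the antiderivative F(x) = 3*x^5/5 - x^4/4 - 10*x^3/3 - 7*x^2/2 - 3*x at the endpoints):
  F(1) − F(−1) = -569/60 − (119/60) = -172/15.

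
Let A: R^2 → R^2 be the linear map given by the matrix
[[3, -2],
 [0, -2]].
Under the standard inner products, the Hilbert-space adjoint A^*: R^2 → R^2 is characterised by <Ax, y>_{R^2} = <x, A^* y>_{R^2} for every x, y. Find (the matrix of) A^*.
A^* = A^T =
[[3, 0],
 [-2, -2]]

For real matrices with standard dot products, the defining identity <Ax, y> = <x, A^* y> gives (Ax)^T y = x^T (A^*) y, i.e. x^T A^T y = x^T (A^*) y. Since this holds for all x, y, we must have A^* = A^T. Therefore
A^* =
[[3, 0],
 [-2, -2]].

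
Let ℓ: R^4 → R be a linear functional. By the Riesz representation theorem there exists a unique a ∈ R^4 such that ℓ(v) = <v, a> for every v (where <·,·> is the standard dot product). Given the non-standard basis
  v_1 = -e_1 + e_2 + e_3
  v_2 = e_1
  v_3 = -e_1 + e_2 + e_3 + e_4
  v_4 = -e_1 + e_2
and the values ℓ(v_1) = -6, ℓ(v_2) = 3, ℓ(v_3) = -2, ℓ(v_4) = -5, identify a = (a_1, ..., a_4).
a = (3, -2, -1, 4)

Write a = (a_1, ..., a_4) in the standard basis. For each basis vector v_i, ℓ(v_i) = <v_i, a> is a linear equation in the a_j's. Collect the n equations into a matrix system V a = ℓ, where row i of V is v_i (expressed in the standard basis). Since V is invertible (lower-triangular with 1s on the diagonal, up to permutation), solve by back-substitution:
  V =
[[-1, 1, 1, 0],
 [1, 0, 0, 0],
 [-1, 1, 1, 1],
 [-1, 1, 0, 0]]
  V a = (-6, 3, -2, -5)
Solving gives a = (3, -2, -1, 4).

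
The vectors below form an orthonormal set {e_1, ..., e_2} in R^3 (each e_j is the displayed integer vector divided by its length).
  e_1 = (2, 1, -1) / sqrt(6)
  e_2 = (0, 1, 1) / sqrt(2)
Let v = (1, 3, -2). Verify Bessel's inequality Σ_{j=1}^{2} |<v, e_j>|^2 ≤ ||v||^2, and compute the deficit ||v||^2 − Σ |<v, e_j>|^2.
Σ |<v, e_j>|^2 = 26/3; ||v||^2 = 14; deficit = 16/3

Write each e_j = u_j / sqrt(<u_j, u_j>) where u_j is the displayed integer vector. Then <v, e_j> = <v, u_j> / sqrt(<u_j, u_j>), so |<v, e_j>|^2 = <v, u_j>^2 / <u_j, u_j>.
Coefficients: <v, e_1> = 7/sqrt(6), <v, e_2> = 1/sqrt(2).
Square and sum: Σ |<v, e_j>|^2 = 26/3.
Compute ||v||^2 = v·v = 14.
Deficit = 14 − 26/3 = 16/3 ≥ 0, confirming Bessel's inequality. (The deficit equals ||v − Σ <v,e_j> e_j||^2, the squared distance from v to span{e_j}.)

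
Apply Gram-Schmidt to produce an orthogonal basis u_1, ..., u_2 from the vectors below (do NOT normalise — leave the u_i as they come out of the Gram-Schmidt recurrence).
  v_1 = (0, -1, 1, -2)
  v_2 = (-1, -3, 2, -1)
Orthogonal basis:
  u_1 = (0, -1, 1, -2)
  u_2 = (-1, -11/6, 5/6, 4/3)

Apply the Gram-Schmidt recurrence
  u_1 = v_1
  u_i = v_i − Σ_{j<i} ((v_i · u_j) / (u_j · u_j)) · u_j.

Step by step this gives:
  u_1 = (0, -1, 1, -2)
  u_2 = (-1, -11/6, 5/6, 4/3)

Orthogonality check:
  u_2 · u_1 = 0 (should be 0)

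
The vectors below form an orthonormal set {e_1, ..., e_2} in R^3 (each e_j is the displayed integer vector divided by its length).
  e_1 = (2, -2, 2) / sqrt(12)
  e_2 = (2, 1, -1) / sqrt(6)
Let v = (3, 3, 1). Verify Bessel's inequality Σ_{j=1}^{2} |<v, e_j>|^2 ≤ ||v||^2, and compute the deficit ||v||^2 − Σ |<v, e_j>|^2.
Σ |<v, e_j>|^2 = 11; ||v||^2 = 19; deficit = 8

Write each e_j = u_j / sqrt(<u_j, u_j>) where u_j is the displayed integer vector. Then <v, e_j> = <v, u_j> / sqrt(<u_j, u_j>), so |<v, e_j>|^2 = <v, u_j>^2 / <u_j, u_j>.
Coefficients: <v, e_1> = 2/sqrt(12), <v, e_2> = 8/sqrt(6).
Square and sum: Σ |<v, e_j>|^2 = 11.
Compute ||v||^2 = v·v = 19.
Deficit = 19 − 11 = 8 ≥ 0, confirming Bessel's inequality. (The deficit equals ||v − Σ <v,e_j> e_j||^2, the squared distance from v to span{e_j}.)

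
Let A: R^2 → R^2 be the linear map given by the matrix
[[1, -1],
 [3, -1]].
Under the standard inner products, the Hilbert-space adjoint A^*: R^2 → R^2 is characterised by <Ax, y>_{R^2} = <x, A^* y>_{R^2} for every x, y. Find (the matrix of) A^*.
A^* = A^T =
[[1, 3],
 [-1, -1]]

For real matrices with standard dot products, the defining identity <Ax, y> = <x, A^* y> gives (Ax)^T y = x^T (A^*) y, i.e. x^T A^T y = x^T (A^*) y. Since this holds for all x, y, we must have A^* = A^T. Therefore
A^* =
[[1, 3],
 [-1, -1]].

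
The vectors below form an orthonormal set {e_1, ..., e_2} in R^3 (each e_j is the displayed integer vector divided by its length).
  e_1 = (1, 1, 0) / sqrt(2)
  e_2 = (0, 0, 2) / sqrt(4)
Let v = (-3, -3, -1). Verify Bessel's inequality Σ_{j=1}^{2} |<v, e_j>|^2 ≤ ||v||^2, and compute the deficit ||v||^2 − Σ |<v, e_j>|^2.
Σ |<v, e_j>|^2 = 19; ||v||^2 = 19; deficit = 0

Write each e_j = u_j / sqrt(<u_j, u_j>) where u_j is the displayed integer vector. Then <v, e_j> = <v, u_j> / sqrt(<u_j, u_j>), so |<v, e_j>|^2 = <v, u_j>^2 / <u_j, u_j>.
Coefficients: <v, e_1> = -6/sqrt(2), <v, e_2> = -2/sqrt(4).
Square and sum: Σ |<v, e_j>|^2 = 19.
Compute ||v||^2 = v·v = 19.
Deficit = 19 − 19 = 0 ≥ 0, confirming Bessel's inequality. (The deficit equals ||v − Σ <v,e_j> e_j||^2, the squared distance from v to span{e_j}.)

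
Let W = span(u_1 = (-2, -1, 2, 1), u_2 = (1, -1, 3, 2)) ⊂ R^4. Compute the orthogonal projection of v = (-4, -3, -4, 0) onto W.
proj_W(v) = (-423/101, 15/101, -181/101, -166/101)

Set up U = [u_1 | ... | u_2] ∈ R^(4×2). The projector onto W = col(U) is P = U (U^T U)^(-1) U^T.
Compute U^T U =
  [10, 7]
  [7, 15],
and U^T v = (3, -13).
Solve U^T U · c = U^T v for the coefficients: c = (136/101, -151/101). The projection is proj_W(v) = U c.
Check: (v - proj_W(v)) · u_1 = 0  (should be 0).
Check: (v - proj_W(v)) · u_2 = 0  (should be 0).
Result: proj_W(v) = (-423/101, 15/101, -181/101, -166/101).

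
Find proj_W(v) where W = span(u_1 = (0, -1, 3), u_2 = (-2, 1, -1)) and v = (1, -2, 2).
proj_W(v) = (14/11, -13/11, 25/11)

Set up U = [u_1 | ... | u_2] ∈ R^(3×2). The projector onto W = col(U) is P = U (U^T U)^(-1) U^T.
Compute U^T U =
  [10, -4]
  [-4, 6],
and U^T v = (8, -6).
Solve U^T U · c = U^T v for the coefficients: c = (6/11, -7/11). The projection is proj_W(v) = U c.
Check: (v - proj_W(v)) · u_1 = 0  (should be 0).
Check: (v - proj_W(v)) · u_2 = 0  (should be 0).
Result: proj_W(v) = (14/11, -13/11, 25/11).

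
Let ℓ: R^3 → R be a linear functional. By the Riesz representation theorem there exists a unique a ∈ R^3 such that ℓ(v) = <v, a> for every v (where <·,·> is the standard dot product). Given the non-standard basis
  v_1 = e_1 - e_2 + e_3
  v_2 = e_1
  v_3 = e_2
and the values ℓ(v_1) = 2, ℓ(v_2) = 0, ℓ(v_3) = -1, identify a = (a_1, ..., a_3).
a = (0, -1, 1)

Write a = (a_1, ..., a_3) in the standard basis. For each basis vector v_i, ℓ(v_i) = <v_i, a> is a linear equation in the a_j's. Collect the n equations into a matrix system V a = ℓ, where row i of V is v_i (expressed in the standard basis). Since V is invertible (lower-triangular with 1s on the diagonal, up to permutation), solve by back-substitution:
  V =
[[1, -1, 1],
 [1, 0, 0],
 [0, 1, 0]]
  V a = (2, 0, -1)
Solving gives a = (0, -1, 1).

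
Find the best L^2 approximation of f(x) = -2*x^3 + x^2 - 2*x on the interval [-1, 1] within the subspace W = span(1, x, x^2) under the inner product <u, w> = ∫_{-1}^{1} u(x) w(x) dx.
g(x) = x^2 - 16*x/5

The best approximation g ∈ W is the orthogonal projection of f onto W. Writing g = a_0 + a_1 x + a_2 x^2, the coefficients solve the normal equations G · a = b where
  G_{ij} = <φ_i, φ_j> and b_i = <f, φ_i>, with φ_0 = 1, φ_1 = x, φ_2 = x^2.
G =
  [2, 0, 2/3]
  [0, 2/3, 0]
  [2/3, 0, 2/5],
b = (2/3, -32/15, 2/5).
Solving gives a_0 = 0, a_1 = -16/5, a_2 = 1, so
  g(x) = x^2 - 16*x/5.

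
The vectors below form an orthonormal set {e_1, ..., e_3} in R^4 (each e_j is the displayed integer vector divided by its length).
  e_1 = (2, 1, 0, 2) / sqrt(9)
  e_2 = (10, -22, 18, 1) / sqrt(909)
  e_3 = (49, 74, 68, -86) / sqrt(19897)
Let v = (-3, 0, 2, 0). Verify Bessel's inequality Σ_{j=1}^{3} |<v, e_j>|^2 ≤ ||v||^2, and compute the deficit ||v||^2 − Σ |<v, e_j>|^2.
Σ |<v, e_j>|^2 = 797/197; ||v||^2 = 13; deficit = 1764/197

Write each e_j = u_j / sqrt(<u_j, u_j>) where u_j is the displayed integer vector. Then <v, e_j> = <v, u_j> / sqrt(<u_j, u_j>), so |<v, e_j>|^2 = <v, u_j>^2 / <u_j, u_j>.
Coefficients: <v, e_1> = -6/sqrt(9), <v, e_2> = 6/sqrt(909), <v, e_3> = -11/sqrt(19897).
Square and sum: Σ |<v, e_j>|^2 = 797/197.
Compute ||v||^2 = v·v = 13.
Deficit = 13 − 797/197 = 1764/197 ≥ 0, confirming Bessel's inequality. (The deficit equals ||v − Σ <v,e_j> e_j||^2, the squared distance from v to span{e_j}.)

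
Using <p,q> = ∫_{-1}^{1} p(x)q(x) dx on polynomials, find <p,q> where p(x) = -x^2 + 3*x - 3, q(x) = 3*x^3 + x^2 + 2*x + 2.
<p,q> = -122/15

Expand the product: p(x)·q(x) = -3*x^5 + 8*x^4 - 8*x^3 + x^2 - 6.
∫_{-1}^{1} of each monomial x^k gives [2/(k+1) if k even, 0 if k odd]. Integrating term-by-term (or equivalently evaluating the antiderivative F(x) = -x^6/2 + 8*x^5/5 - 2*x^4 + x^3/3 - 6*x at the endpoints):
  F(1) − F(−1) = -197/30 − (47/30) = -122/15.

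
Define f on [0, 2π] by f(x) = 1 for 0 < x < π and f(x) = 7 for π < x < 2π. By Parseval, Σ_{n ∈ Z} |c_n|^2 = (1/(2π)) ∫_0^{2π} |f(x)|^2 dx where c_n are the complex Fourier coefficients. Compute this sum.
Σ |c_n|^2 = 25

Parseval equates the L^2 energy of f (normalised by 1/(2π)) with the ℓ^2 sum of its Fourier coefficients: (1/(2π)) ∫_0^{2π} |f|^2 = Σ |c_n|^2.
Compute the left side: (1/(2π)) [∫_0^π 1^2 dx + ∫_π^{2π} 7^2 dx] = (1/(2π)) · (1π + 49π) = (1 + 49)/2 = 25.
So Σ_{n ∈ Z} |c_n|^2 = 25.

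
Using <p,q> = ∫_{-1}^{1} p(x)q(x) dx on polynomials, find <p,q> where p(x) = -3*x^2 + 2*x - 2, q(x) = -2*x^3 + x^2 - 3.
<p,q> = 208/15

Expand the product: p(x)·q(x) = 6*x^5 - 7*x^4 + 6*x^3 + 7*x^2 - 6*x + 6.
∫_{-1}^{1} of each monomial x^k gives [2/(k+1) if k even, 0 if k odd]. Integrating term-by-term (or equivalently evaluating the antiderivative F(x) = x^6 - 7*x^5/5 + 3*x^4/2 + 7*x^3/3 - 3*x^2 + 6*x at the endpoints):
  F(1) − F(−1) = 193/30 − (-223/30) = 208/15.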